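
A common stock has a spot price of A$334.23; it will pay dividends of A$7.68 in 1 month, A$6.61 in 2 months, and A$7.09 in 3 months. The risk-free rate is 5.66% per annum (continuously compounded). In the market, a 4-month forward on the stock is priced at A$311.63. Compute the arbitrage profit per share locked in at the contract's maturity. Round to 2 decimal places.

A$7.38 per share

PV(dividends) I = 7.68·e^(−0.0566·1/12) + 6.61·e^(−0.0566·2/12) + 7.09·e^(−0.0566·3/12) = 21.1822
Fair forward F* = (S − I)·e^(rT) = (334.23 − 21.1822)·e^0.018867 = 313.0478 × 1.019046 = 319.0101
Market A$311.63 < fair 319.0101: forward underpriced → reverse cash-and-carry (short the stock, invest proceeds at r, pay the dividends, go long the forward).
Profit at T = |F_mkt − F*| = |311.63 − 319.0101| = A$7.38 per share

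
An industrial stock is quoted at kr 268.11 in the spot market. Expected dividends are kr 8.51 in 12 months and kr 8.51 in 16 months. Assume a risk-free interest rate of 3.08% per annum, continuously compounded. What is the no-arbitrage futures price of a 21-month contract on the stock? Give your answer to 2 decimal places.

kr 265.63

PV(dividends) I = 8.51·e^(−0.0308·12/12) + 8.51·e^(−0.0308·16/12)
I = 8.2519 + 8.1676 = 16.4195
F = (S − I)·e^(rT) = (268.11 − 16.4195) · e^(0.0308·21/12)
= 251.6905 · e^0.053900 = 251.6905 × 1.055379 = kr 265.63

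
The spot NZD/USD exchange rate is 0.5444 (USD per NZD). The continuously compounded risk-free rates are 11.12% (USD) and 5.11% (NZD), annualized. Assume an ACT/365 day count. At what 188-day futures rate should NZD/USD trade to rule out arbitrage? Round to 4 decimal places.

F = S·e^((r_USD − r_NZD)T) = 0.5444 · e^((0.1112 − 0.0511) × 188/365)
= 0.5444 · e^0.030956 = 0.5444 × 1.031440
F = 0.5615 USD per NZD

0.5615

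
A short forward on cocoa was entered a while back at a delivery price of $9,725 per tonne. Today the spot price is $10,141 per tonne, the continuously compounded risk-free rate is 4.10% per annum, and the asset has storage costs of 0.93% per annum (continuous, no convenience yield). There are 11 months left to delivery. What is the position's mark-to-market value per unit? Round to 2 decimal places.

Current fair forward for the remaining 11 months: F = S·e^((r + u)·T), (r + u) = 0.0410 + 0.0093 = 0.0503
F = 10141 · e^(0.0503 × 11/12) = 10141 × 1.04718785 = 10619.5320
Value of long forward = (F − K)·e^(−rT) = (10619.5320 − 9725) · e^(−0.0410·11/12)
= 894.5320 × 0.96311415 = 861.54
Short position value = −(long value) = -$861.54

-$861.54 per tonne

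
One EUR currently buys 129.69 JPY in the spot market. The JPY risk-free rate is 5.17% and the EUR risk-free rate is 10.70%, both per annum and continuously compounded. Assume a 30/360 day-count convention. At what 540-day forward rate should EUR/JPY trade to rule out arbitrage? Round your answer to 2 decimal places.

F = S·e^((r_JPY − r_EUR)T) = 129.69 · e^((0.0517 − 0.1070) × 540/360)
= 129.69 · e^-0.082950 = 129.69 × 0.920397
F = 119.37 JPY per EUR

119.37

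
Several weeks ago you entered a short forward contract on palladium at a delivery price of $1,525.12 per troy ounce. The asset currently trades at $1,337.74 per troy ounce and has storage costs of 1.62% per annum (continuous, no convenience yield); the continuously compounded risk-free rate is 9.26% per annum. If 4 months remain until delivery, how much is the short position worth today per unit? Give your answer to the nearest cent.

Current fair forward for the remaining 4 months: F = S·e^((r + u)·T), (r + u) = 0.0926 + 0.0162 = 0.1088
F = 1337.74 · e^(0.1088 × 4/12) = 1337.74 × 1.03693232 = 1387.1458
Value of long forward = (F − K)·e^(−rT) = (1387.1458 − 1525.12) · e^(−0.0926·4/12)
= -137.9742 × 0.96960485 = -133.78
Short position value = −(long value) = $133.78

$133.78 per troy ounce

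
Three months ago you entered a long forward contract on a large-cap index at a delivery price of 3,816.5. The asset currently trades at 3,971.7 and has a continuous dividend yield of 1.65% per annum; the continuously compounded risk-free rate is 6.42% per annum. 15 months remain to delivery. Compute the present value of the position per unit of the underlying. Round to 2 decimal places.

368.43

Current fair forward for the remaining 15 months: F = S·e^((r − q)·T), (r − q) = 0.0642 − 0.0165 = 0.0477
F = 3971.7 · e^(0.0477 × 15/12) = 3971.7 × 1.06143843 = 4215.7150
Value of long forward = (F − K)·e^(−rT) = (4215.7150 − 3816.5) · e^(−0.0642·15/12)
= 399.2150 × 0.92288560 = 368.43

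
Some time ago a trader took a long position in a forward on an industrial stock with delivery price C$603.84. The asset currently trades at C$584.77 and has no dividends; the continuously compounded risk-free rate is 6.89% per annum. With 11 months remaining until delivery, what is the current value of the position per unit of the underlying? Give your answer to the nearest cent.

C$17.89

Current fair forward for the remaining 11 months: F = S·e^(r·T), r = 0.0689
F = 584.77 · e^(0.0689 × 11/12) = 584.77 × 1.065195 = 622.8941
Value of long forward = (F − K)·e^(−rT) = (622.8941 − 603.84) · e^(−0.0689·11/12)
= 19.0541 × 0.938795 = 17.89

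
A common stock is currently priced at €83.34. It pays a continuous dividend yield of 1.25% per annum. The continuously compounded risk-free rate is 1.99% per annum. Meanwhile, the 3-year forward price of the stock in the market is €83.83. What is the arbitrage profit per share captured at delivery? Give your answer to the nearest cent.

€1.38 per share

Fair forward: F* = S·e^(carry·T), with carry = (r − q) = 0.0199 − 0.0125 = 0.0074
F* = 83.34 · e^(0.0074 × 3) = 83.34 · e^0.022200 = 83.34 × 1.022448 = €85.2108
Market €83.83 < fair €85.2108: forward underpriced → reverse cash-and-carry (short spot, go long the forward).
At maturity, profit = |F_mkt − F*| = |83.83 − 85.2108| = €1.38 per share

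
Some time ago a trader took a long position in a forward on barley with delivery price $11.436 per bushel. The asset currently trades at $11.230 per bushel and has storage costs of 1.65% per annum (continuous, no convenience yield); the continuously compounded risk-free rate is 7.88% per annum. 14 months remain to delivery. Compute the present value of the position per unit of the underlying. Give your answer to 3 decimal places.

$1.017 per bushel

Current fair forward for the remaining 14 months: F = S·e^((r + u)·T), (r + u) = 0.0788 + 0.0165 = 0.0953
F = 11.230 · e^(0.0953 × 14/12) = 11.230 × 1.117600 = 12.5506
Value of long forward = (F − K)·e^(−rT) = (12.5506 − 11.436) · e^(−0.0788·14/12)
= 1.1146 × 0.912166 = 1.017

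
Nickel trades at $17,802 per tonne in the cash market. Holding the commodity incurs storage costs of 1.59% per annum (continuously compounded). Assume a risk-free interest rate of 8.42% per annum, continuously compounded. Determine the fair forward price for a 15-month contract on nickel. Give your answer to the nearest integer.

$20,175 per tonne

Net carry = r + u − y = 0.0842 + 0.0159 − 0.0000 = 0.1001
F = S·e^((r+u−y)T) = 17802 · e^(0.1001 × 15/12) = 17802 · e^0.125125
= 17802 × 1.133290 = $20,175 per tonne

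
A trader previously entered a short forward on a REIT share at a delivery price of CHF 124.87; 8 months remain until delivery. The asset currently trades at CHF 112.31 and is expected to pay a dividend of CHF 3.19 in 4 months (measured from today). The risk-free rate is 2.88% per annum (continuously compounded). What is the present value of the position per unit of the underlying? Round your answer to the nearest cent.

PV(remaining dividends) I = 3.19·e^(−0.0288·4/12) = 3.1595
Current forward F = (S − I)·e^(rT) = (112.31 − 3.1595)·e^(0.0288·8/12) = 109.1505 × 1.019386 = 111.2665
Value (long) = (F − K)·e^(−rT) = (111.2665 − 124.87) × 0.980983 = -13.3448
Short position value = −(long value) = CHF 13.34

CHF 13.34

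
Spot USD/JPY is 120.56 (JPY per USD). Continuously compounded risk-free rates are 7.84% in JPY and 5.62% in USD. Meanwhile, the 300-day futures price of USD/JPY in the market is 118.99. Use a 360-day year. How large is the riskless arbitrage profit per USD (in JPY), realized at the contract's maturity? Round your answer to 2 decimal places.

Fair futures: F* = S·e^(carry·T), with carry = (r_JPY − r_USD) = 0.0784 − 0.0562 = 0.0222
F* = 120.56 · e^(0.0222 × 300/360) = 120.56 · e^0.018500 = 120.56 × 1.018672 = 122.8111
Market 118.99 < fair 122.8111: forward underpriced → reverse cash-and-carry (short spot, go long the forward).
At maturity, profit = |F_mkt − F*| = |118.99 − 122.8111| = 3.82 per USD (in JPY)

3.82 per USD (in JPY)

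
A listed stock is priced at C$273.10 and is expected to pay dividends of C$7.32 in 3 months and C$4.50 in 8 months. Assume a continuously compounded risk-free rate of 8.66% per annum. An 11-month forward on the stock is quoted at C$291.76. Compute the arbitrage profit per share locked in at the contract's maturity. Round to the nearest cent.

C$8.45 per share

PV(dividends) I = 7.32·e^(−0.0866·3/12) + 4.50·e^(−0.0866·8/12) = 11.4108
Fair forward F* = (S − I)·e^(rT) = (273.10 − 11.4108)·e^0.079383 = 261.6892 × 1.082619 = 283.3097
Market C$291.76 > fair 283.3097: forward overpriced → cash-and-carry (borrow at r, buy the stock and collect the dividends, short the forward).
Profit at T = |F_mkt − F*| = |291.76 − 283.3097| = C$8.45 per share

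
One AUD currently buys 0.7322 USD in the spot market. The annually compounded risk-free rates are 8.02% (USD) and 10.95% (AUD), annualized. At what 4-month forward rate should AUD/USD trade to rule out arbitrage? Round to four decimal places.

By covered interest parity, F = S · (1+r_USD)^T / (1+r_AUD)^T
= 0.7322 × 1.026049 / 1.035243 = 0.7322 × 0.991119
F = 0.7257 USD per AUD

0.7257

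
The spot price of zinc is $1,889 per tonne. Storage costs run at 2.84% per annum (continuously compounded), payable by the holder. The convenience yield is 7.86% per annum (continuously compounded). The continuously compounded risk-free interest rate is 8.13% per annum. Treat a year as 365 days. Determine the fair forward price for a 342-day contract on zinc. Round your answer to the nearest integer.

Net carry = r + u − y = 0.0813 + 0.0284 − 0.0786 = 0.0311
F = S·e^((r+u−y)T) = 1889 · e^(0.0311 × 342/365) = 1889 · e^0.029140
= 1889 × 1.029569 = $1,945 per tonne

$1,945 per tonne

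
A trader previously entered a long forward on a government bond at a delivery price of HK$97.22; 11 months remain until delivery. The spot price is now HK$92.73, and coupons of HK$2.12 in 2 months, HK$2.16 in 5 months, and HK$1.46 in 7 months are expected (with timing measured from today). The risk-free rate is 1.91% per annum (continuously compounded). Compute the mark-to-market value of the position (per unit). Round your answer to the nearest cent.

PV(remaining coupons) I = 2.12·e^(−0.0191·2/12) + 2.16·e^(−0.0191·5/12) + 1.46·e^(−0.0191·7/12) = 5.7000
Current forward F = (S − I)·e^(rT) = (92.73 − 5.7000)·e^(0.0191·11/12) = 87.0300 × 1.017663 = 88.5672
Value (long) = (F − K)·e^(−rT) = (88.5672 − 97.22) × 0.982644 = -8.5026
Value = -HK$8.50

-HK$8.50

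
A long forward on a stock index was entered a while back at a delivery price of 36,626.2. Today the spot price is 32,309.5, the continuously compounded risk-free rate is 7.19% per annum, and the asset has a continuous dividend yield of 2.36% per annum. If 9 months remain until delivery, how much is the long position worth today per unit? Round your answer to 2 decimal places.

-2960.79

Current fair forward for the remaining 9 months: F = S·e^((r − q)·T), (r − q) = 0.0719 − 0.0236 = 0.0483
F = 32309.5 · e^(0.0483 × 9/12) = 32309.5 × 1.03688912 = 33501.3690
Value of long forward = (F − K)·e^(−rT) = (33501.3690 − 36626.2) · e^(−0.0719·9/12)
= -3124.8310 × 0.94750317 = -2960.79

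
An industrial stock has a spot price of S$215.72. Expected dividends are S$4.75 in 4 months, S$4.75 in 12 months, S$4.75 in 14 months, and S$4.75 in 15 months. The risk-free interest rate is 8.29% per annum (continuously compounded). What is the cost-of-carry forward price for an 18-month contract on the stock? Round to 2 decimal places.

PV(dividends) I = 4.75·e^(−0.0829·4/12) + 4.75·e^(−0.0829·12/12) + 4.75·e^(−0.0829·14/12) + 4.75·e^(−0.0829·15/12)
I = 4.6205 + 4.3721 + 4.3121 + 4.2824 = 17.5871
F = (S − I)·e^(rT) = (215.72 − 17.5871) · e^(0.0829·18/12)
= 198.1329 · e^0.124350 = 198.1329 × 1.132412 = S$224.37

S$224.37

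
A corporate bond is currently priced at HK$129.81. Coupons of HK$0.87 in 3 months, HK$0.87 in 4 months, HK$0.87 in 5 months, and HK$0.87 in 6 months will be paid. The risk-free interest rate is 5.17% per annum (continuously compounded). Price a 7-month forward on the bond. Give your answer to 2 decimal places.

PV(coupons) I = 0.87·e^(−0.0517·3/12) + 0.87·e^(−0.0517·4/12) + 0.87·e^(−0.0517·5/12) + 0.87·e^(−0.0517·6/12)
I = 0.8588 + 0.8551 + 0.8515 + 0.8478 = 3.4132
F = (S − I)·e^(rT) = (129.81 − 3.4132) · e^(0.0517·7/12)
= 126.3968 · e^0.030158 = 126.3968 × 1.030617 = HK$130.27

HK$130.27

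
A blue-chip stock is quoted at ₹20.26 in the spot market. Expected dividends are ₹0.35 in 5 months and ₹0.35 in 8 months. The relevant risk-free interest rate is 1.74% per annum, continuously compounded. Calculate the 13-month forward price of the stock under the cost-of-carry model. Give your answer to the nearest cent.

₹19.94

PV(dividends) I = 0.35·e^(−0.0174·5/12) + 0.35·e^(−0.0174·8/12)
I = 0.3475 + 0.3460 = 0.6935
F = (S − I)·e^(rT) = (20.26 − 0.6935) · e^(0.0174·13/12)
= 19.5665 · e^0.018850 = 19.5665 × 1.019029 = ₹19.94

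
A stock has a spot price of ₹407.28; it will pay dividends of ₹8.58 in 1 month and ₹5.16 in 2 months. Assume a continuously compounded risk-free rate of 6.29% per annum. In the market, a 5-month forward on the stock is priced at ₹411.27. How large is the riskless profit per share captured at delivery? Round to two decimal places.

PV(dividends) I = 8.58·e^(−0.0629·1/12) + 5.16·e^(−0.0629·2/12) = 13.6413
Fair forward F* = (S − I)·e^(rT) = (407.28 − 13.6413)·e^0.026208 = 393.6387 × 1.026554 = 404.0914
Market ₹411.27 > fair 404.0914: forward overpriced → cash-and-carry (borrow at r, buy the stock and collect the dividends, short the forward).
Profit at T = |F_mkt − F*| = |411.27 − 404.0914| = ₹7.18 per share

₹7.18 per share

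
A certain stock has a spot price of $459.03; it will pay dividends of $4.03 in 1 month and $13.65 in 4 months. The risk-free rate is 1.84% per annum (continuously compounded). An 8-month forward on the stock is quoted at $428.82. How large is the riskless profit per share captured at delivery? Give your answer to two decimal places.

$18.07 per share

PV(dividends) I = 4.03·e^(−0.0184·1/12) + 13.65·e^(−0.0184·4/12) = 17.5904
Fair forward F* = (S − I)·e^(rT) = (459.03 − 17.5904)·e^0.012267 = 441.4396 × 1.012343 = 446.8883
Market $428.82 < fair 446.8883: forward underpriced → reverse cash-and-carry (short the stock, invest proceeds at r, pay the dividends, go long the forward).
Profit at T = |F_mkt − F*| = |428.82 − 446.8883| = $18.07 per share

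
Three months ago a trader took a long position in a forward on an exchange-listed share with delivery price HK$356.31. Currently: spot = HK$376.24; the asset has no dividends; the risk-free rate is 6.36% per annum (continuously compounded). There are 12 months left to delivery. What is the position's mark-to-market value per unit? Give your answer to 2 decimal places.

HK$41.89

Current fair forward for the remaining 12 months: F = S·e^(r·T), r = 0.0636
F = 376.24 · e^(0.0636 × 12/12) = 376.24 × 1.065666 = 400.9462
Value of long forward = (F − K)·e^(−rT) = (400.9462 − 356.31) · e^(−0.0636·12/12)
= 44.6362 × 0.938380 = 41.89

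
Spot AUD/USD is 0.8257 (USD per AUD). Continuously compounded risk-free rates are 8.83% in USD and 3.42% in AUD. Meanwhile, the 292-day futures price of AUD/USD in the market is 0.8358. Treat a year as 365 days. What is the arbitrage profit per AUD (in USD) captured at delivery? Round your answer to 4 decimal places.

Fair futures: F* = S·e^(carry·T), with carry = (r_USD − r_AUD) = 0.0883 − 0.0342 = 0.0541
F* = 0.8257 · e^(0.0541 × 292/365) = 0.8257 · e^0.043280 = 0.8257 × 1.044230 = 0.8622
Market 0.8358 < fair 0.8622: forward underpriced → reverse cash-and-carry (short spot, go long the forward).
At maturity, profit = |F_mkt − F*| = |0.8358 − 0.8622| = 0.0264 per AUD (in USD)

0.0264 per AUD (in USD)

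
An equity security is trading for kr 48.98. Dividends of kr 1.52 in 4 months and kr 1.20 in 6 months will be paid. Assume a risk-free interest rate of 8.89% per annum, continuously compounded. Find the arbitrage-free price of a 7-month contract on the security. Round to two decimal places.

kr 48.82

PV(dividends) I = 1.52·e^(−0.0889·4/12) + 1.20·e^(−0.0889·6/12)
I = 1.4756 + 1.1478 = 2.6234
F = (S − I)·e^(rT) = (48.98 − 2.6234) · e^(0.0889·7/12)
= 46.3566 · e^0.051858 = 46.3566 × 1.053226 = kr 48.82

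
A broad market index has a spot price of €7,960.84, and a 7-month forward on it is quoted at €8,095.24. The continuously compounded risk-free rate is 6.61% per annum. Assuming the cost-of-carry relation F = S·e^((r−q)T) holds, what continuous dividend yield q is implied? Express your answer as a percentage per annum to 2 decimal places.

From F = S·e^((r−q)T): (r − q) = ln(F/S)/T
ln(8095.24/7960.84) = ln(1.016883) = 0.016742
(r − q) = 0.016742 / (7/12) = 0.028701
q = r − ln(F/S)/T = 0.0661 − 0.028701 = 0.037399
q = 3.74%

3.74%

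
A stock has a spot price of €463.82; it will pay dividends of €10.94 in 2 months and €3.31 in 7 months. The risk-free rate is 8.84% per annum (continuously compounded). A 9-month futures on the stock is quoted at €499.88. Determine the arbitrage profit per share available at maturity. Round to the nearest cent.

PV(dividends) I = 10.94·e^(−0.0884·2/12) + 3.31·e^(−0.0884·7/12) = 13.9236
Fair futures F* = (S − I)·e^(rT) = (463.82 − 13.9236)·e^0.066300 = 449.8964 × 1.068547 = 480.7354
Market €499.88 > fair 480.7354: forward overpriced → cash-and-carry (borrow at r, buy the stock and collect the dividends, short the forward).
Profit at T = |F_mkt − F*| = |499.88 − 480.7354| = €19.14 per share

€19.14 per share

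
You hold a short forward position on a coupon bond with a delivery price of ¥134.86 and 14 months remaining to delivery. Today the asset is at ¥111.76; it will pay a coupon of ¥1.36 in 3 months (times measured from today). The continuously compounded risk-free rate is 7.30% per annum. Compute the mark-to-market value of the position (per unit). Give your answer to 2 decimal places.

¥13.43

PV(remaining coupons) I = 1.36·e^(−0.0730·3/12) = 1.3354
Current forward F = (S − I)·e^(rT) = (111.76 − 1.3354)·e^(0.0730·14/12) = 110.4246 × 1.088899 = 120.2412
Value (long) = (F − K)·e^(−rT) = (120.2412 − 134.86) × 0.918359 = -13.4253
Short position value = −(long value) = ¥13.43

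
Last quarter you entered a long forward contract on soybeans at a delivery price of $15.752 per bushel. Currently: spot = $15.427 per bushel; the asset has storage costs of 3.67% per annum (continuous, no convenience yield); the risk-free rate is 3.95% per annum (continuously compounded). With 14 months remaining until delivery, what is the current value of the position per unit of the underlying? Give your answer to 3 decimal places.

Current fair forward for the remaining 14 months: F = S·e^((r + u)·T), (r + u) = 0.0395 + 0.0367 = 0.0762
F = 15.427 · e^(0.0762 × 14/12) = 15.427 × 1.092971 = 16.8613
Value of long forward = (F − K)·e^(−rT) = (16.8613 − 15.752) · e^(−0.0395·14/12)
= 1.1093 × 0.954962 = 1.059

$1.059 per bushel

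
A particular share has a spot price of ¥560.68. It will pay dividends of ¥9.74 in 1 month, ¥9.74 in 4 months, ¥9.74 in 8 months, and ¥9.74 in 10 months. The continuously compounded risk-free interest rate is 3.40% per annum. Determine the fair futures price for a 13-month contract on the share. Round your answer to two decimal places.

PV(dividends) I = 9.74·e^(−0.0340·1/12) + 9.74·e^(−0.0340·4/12) + 9.74·e^(−0.0340·8/12) + 9.74·e^(−0.0340·10/12)
I = 9.7124 + 9.6302 + 9.5217 + 9.4679 = 38.3322
F = (S − I)·e^(rT) = (560.68 − 38.3322) · e^(0.0340·13/12)
= 522.3478 · e^0.036833 = 522.3478 × 1.037520 = ¥541.95

¥541.95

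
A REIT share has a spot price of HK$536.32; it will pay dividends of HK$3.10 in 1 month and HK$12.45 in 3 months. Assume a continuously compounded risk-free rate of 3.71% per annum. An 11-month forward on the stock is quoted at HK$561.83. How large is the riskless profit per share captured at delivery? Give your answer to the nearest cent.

HK$22.92 per share

PV(dividends) I = 3.10·e^(−0.0371·1/12) + 12.45·e^(−0.0371·3/12) = 15.4255
Fair forward F* = (S − I)·e^(rT) = (536.32 − 15.4255)·e^0.034008 = 520.8945 × 1.034593 = 538.9138
Market HK$561.83 > fair 538.9138: forward overpriced → cash-and-carry (borrow at r, buy the stock and collect the dividends, short the forward).
Profit at T = |F_mkt − F*| = |561.83 − 538.9138| = HK$22.92 per share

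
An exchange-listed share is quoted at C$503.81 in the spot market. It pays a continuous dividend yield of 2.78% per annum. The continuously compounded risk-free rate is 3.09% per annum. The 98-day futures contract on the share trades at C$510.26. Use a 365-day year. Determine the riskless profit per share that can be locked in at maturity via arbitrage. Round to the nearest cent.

C$6.03 per share

Fair futures: F* = S·e^(carry·T), with carry = (r − q) = 0.0309 − 0.0278 = 0.0031
F* = 503.81 · e^(0.0031 × 98/365) = 503.81 · e^0.000832 = 503.81 × 1.000832 = C$504.2292
Market C$510.26 > fair C$504.2292: forward overpriced → cash-and-carry (buy spot, short the forward).
At maturity, profit = |F_mkt − F*| = |510.26 − 504.2292| = C$6.03 per share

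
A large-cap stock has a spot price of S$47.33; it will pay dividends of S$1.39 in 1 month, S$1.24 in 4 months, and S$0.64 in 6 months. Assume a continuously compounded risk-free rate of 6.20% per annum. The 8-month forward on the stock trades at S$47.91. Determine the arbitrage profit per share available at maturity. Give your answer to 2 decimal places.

S$1.94 per share

PV(dividends) I = 1.39·e^(−0.0620·1/12) + 1.24·e^(−0.0620·4/12) + 0.64·e^(−0.0620·6/12) = 3.2179
Fair forward F* = (S − I)·e^(rT) = (47.33 − 3.2179)·e^0.041333 = 44.1121 × 1.042199 = 45.9736
Market S$47.91 > fair 45.9736: forward overpriced → cash-and-carry (borrow at r, buy the stock and collect the dividends, short the forward).
Profit at T = |F_mkt − F*| = |47.91 − 45.9736| = S$1.94 per share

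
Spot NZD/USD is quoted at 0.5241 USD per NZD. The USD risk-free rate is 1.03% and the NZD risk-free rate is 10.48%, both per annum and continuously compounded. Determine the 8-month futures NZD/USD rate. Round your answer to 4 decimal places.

0.4921

F = S·e^((r_USD − r_NZD)T) = 0.5241 · e^((0.0103 − 0.1048) × 8/12)
= 0.5241 · e^-0.063000 = 0.5241 × 0.938943
F = 0.4921 USD per NZD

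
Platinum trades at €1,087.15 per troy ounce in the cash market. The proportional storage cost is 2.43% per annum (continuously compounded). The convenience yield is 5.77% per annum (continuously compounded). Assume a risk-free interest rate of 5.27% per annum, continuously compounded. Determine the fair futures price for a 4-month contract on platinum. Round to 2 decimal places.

€1,094.17 per troy ounce

Net carry = r + u − y = 0.0527 + 0.0243 − 0.0577 = 0.0193
F = S·e^((r+u−y)T) = 1087.15 · e^(0.0193 × 4/12) = 1087.15 · e^0.00643333
= 1087.15 × 1.00645407 = €1,094.17 per troy ounce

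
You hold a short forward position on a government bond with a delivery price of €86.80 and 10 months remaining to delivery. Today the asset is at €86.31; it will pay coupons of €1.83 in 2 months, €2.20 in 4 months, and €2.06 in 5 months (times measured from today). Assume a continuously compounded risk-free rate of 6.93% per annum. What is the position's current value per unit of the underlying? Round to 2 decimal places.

€1.58

PV(remaining coupons) I = 1.83·e^(−0.0693·2/12) + 2.20·e^(−0.0693·4/12) + 2.06·e^(−0.0693·5/12) = 5.9601
Current forward F = (S − I)·e^(rT) = (86.31 − 5.9601)·e^(0.0693·10/12) = 80.3499 × 1.059450 = 85.1267
Value (long) = (F − K)·e^(−rT) = (85.1267 − 86.80) × 0.943886 = -1.5794
Short position value = −(long value) = €1.58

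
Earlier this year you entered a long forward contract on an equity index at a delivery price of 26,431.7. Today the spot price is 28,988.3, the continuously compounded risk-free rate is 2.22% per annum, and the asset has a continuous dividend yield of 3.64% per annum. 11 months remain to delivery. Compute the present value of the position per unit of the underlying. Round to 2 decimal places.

Current fair forward for the remaining 11 months: F = S·e^((r − q)·T), (r − q) = 0.0222 − 0.0364 = -0.0142
F = 28988.3 · e^(-0.0142 × 11/12) = 28988.3 × 0.98706768 = 28613.4140
Value of long forward = (F − K)·e^(−rT) = (28613.4140 − 26431.7) · e^(−0.0222·11/12)
= 2181.7140 × 0.97985566 = 2137.76

2137.76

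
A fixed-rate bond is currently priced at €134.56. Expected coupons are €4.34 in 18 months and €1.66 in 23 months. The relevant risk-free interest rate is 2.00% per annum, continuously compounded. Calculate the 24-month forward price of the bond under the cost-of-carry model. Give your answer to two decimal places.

PV(coupons) I = 4.34·e^(−0.0200·18/12) + 1.66·e^(−0.0200·23/12)
I = 4.2117 + 1.5976 = 5.8093
F = (S − I)·e^(rT) = (134.56 − 5.8093) · e^(0.0200·24/12)
= 128.7507 · e^0.040000 = 128.7507 × 1.040811 = €134.01

€134.01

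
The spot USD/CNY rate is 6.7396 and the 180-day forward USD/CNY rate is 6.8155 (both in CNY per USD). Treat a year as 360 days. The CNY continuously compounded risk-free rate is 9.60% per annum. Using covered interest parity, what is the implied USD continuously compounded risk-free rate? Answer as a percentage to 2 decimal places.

7.36%

F = S·e^((r_CNY − r_USD)T) ⇒ r_USD = r_CNY − ln(F/S)/T
ln(6.8155/6.7396) = 0.011199; /(180/360) = 0.022398
r_USD = 0.0960 − 0.022398 = 0.073602
r_USD = 7.36%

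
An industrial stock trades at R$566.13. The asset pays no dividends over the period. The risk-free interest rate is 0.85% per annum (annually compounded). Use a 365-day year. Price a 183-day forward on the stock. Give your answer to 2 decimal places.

R$568.54

F = S · (1+r)^T
= 566.13 × 1.004253
F = R$568.54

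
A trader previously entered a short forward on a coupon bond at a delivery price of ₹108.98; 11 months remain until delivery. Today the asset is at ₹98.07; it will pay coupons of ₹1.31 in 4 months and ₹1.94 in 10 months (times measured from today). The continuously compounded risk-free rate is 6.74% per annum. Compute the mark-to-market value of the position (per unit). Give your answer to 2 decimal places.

PV(remaining coupons) I = 1.31·e^(−0.0674·4/12) + 1.94·e^(−0.0674·10/12) = 3.1149
Current forward F = (S − I)·e^(rT) = (98.07 − 3.1149)·e^(0.0674·11/12) = 94.9551 × 1.063732 = 101.0068
Value (long) = (F − K)·e^(−rT) = (101.0068 − 108.98) × 0.940087 = -7.4955
Short position value = −(long value) = ₹7.50

₹7.50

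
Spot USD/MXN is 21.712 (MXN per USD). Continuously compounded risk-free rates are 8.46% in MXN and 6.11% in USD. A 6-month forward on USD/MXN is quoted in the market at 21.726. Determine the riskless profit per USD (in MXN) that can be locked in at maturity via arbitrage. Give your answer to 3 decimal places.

Fair forward: F* = S·e^(carry·T), with carry = (r_MXN − r_USD) = 0.0846 − 0.0611 = 0.0235
F* = 21.712 · e^(0.0235 × 6/12) = 21.712 · e^0.011750 = 21.712 × 1.011819 = 21.9686
Market 21.726 < fair 21.9686: forward underpriced → reverse cash-and-carry (short spot, go long the forward).
At maturity, profit = |F_mkt − F*| = |21.726 − 21.9686| = 0.243 per USD (in MXN)

0.243 per USD (in MXN)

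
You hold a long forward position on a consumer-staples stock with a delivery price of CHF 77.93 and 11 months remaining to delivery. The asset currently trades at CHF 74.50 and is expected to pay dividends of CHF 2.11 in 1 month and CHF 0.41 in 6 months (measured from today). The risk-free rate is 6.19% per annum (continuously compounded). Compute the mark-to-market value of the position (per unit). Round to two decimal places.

-CHF 1.63

PV(remaining dividends) I = 2.11·e^(−0.0619·1/12) + 0.41·e^(−0.0619·6/12) = 2.4966
Current forward F = (S − I)·e^(rT) = (74.50 − 2.4966)·e^(0.0619·11/12) = 72.0034 × 1.058382 = 76.2071
Value (long) = (F − K)·e^(−rT) = (76.2071 − 77.93) × 0.944838 = -1.6279
Value = -CHF 1.63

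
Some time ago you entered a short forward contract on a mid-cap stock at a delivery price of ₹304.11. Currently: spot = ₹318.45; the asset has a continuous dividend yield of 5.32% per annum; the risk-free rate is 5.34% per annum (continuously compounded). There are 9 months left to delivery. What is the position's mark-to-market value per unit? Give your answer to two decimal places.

-₹13.82

Current fair forward for the remaining 9 months: F = S·e^((r − q)·T), (r − q) = 0.0534 − 0.0532 = 0.0002
F = 318.45 · e^(0.0002 × 9/12) = 318.45 × 1.000150 = 318.4978
Value of long forward = (F − K)·e^(−rT) = (318.4978 − 304.11) · e^(−0.0534·9/12)
= 14.3878 × 0.960741 = 13.82
Short position value = −(long value) = -₹13.82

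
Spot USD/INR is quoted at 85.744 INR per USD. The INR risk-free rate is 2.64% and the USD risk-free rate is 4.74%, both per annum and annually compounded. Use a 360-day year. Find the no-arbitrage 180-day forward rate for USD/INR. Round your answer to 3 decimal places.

By covered interest parity, F = S · (1+r_INR)^T / (1+r_USD)^T
= 85.744 × 1.013114 / 1.023426 = 85.744 × 0.989924
F = 84.880 INR per USD

84.880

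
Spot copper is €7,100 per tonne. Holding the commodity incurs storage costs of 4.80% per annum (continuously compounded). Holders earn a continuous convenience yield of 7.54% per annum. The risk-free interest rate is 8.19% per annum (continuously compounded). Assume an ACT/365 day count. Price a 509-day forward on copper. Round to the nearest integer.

€7,661 per tonne

Net carry = r + u − y = 0.0819 + 0.0480 − 0.0754 = 0.0545
F = S·e^((r+u−y)T) = 7100 · e^(0.0545 × 509/365) = 7100 · e^0.076001
= 7100 × 1.078964 = €7,661 per tonne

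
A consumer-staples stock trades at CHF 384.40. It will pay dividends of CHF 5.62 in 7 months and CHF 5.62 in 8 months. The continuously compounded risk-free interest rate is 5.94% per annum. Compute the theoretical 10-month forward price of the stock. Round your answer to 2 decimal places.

PV(dividends) I = 5.62·e^(−0.0594·7/12) + 5.62·e^(−0.0594·8/12)
I = 5.4286 + 5.4018 = 10.8304
F = (S − I)·e^(rT) = (384.40 − 10.8304) · e^(0.0594·10/12)
= 373.5696 · e^0.049500 = 373.5696 × 1.050746 = CHF 392.53

CHF 392.53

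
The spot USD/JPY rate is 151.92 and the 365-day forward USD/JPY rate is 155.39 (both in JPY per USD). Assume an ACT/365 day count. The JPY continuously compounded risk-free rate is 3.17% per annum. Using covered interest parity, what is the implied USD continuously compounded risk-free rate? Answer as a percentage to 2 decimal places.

0.91%

F = S·e^((r_JPY − r_USD)T) ⇒ r_USD = r_JPY − ln(F/S)/T
ln(155.39/151.92) = 0.022584; /(365/365) = 0.022584
r_USD = 0.0317 − 0.022584 = 0.009116
r_USD = 0.91%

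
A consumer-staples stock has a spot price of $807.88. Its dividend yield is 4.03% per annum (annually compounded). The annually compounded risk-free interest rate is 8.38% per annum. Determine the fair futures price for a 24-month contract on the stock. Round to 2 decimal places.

F = S · (1+r)^T / (1+q)^T
= 807.88 × 1.174622 / 1.082224 = 807.88 × 1.085378
F = $876.86

$876.86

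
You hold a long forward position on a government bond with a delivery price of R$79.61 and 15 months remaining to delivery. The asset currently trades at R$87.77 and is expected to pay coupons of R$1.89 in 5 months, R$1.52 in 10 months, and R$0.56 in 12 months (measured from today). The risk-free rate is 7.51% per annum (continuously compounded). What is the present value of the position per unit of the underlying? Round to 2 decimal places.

R$11.51

PV(remaining coupons) I = 1.89·e^(−0.0751·5/12) + 1.52·e^(−0.0751·10/12) + 0.56·e^(−0.0751·12/12) = 3.7790
Current forward F = (S − I)·e^(rT) = (87.77 − 3.7790)·e^(0.0751·15/12) = 83.9910 × 1.098422 = 92.2576
Value (long) = (F − K)·e^(−rT) = (92.2576 − 79.61) × 0.910397 = 11.5143
Value = R$11.51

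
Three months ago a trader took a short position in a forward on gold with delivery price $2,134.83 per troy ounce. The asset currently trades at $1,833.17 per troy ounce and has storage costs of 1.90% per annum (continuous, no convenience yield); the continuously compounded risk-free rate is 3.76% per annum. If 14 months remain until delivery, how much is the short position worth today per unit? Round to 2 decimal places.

$168.95 per troy ounce

Current fair forward for the remaining 14 months: F = S·e^((r + u)·T), (r + u) = 0.0376 + 0.0190 = 0.0566
F = 1833.17 · e^(0.0566 × 14/12) = 1833.17 × 1.06826233 = 1958.3065
Value of long forward = (F − K)·e^(−rT) = (1958.3065 − 2134.83) · e^(−0.0376·14/12)
= -176.5235 × 0.95708156 = -168.95
Short position value = −(long value) = $168.95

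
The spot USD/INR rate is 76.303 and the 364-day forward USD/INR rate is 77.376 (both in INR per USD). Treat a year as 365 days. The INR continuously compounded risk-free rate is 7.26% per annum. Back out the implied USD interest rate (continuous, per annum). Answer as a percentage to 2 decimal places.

5.86%

F = S·e^((r_INR − r_USD)T) ⇒ r_USD = r_INR − ln(F/S)/T
ln(77.376/76.303) = 0.013964; /(364/365) = 0.014002
r_USD = 0.0726 − 0.014002 = 0.058598
r_USD = 5.86%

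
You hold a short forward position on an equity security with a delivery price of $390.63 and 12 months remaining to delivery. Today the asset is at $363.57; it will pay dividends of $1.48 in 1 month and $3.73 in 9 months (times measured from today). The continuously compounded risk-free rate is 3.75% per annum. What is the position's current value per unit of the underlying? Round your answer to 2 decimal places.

PV(remaining dividends) I = 1.48·e^(−0.0375·1/12) + 3.73·e^(−0.0375·9/12) = 5.1019
Current forward F = (S − I)·e^(rT) = (363.57 − 5.1019)·e^(0.0375·12/12) = 358.4681 × 1.038212 = 372.1659
Value (long) = (F − K)·e^(−rT) = (372.1659 − 390.63) × 0.963194 = -17.7845
Short position value = −(long value) = $17.78

$17.78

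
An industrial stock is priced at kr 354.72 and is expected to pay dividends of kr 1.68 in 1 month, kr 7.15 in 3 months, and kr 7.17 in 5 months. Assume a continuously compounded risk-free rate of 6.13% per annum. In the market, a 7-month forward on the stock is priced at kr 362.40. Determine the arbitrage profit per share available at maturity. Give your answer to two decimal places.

kr 11.04 per share

PV(dividends) I = 1.68·e^(−0.0613·1/12) + 7.15·e^(−0.0613·3/12) + 7.17·e^(−0.0613·5/12) = 15.7019
Fair forward F* = (S − I)·e^(rT) = (354.72 − 15.7019)·e^0.035758 = 339.0181 × 1.036405 = 351.3601
Market kr 362.40 > fair 351.3601: forward overpriced → cash-and-carry (borrow at r, buy the stock and collect the dividends, short the forward).
Profit at T = |F_mkt − F*| = |362.40 − 351.3601| = kr 11.04 per share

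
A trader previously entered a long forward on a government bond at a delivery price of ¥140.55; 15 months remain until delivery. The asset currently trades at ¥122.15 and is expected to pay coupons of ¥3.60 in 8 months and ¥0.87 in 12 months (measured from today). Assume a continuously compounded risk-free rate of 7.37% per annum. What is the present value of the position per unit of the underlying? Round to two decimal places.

PV(remaining coupons) I = 3.60·e^(−0.0737·8/12) + 0.87·e^(−0.0737·12/12) = 4.2356
Current forward F = (S − I)·e^(rT) = (122.15 − 4.2356)·e^(0.0737·15/12) = 117.9144 × 1.096502 = 129.2934
Value (long) = (F − K)·e^(−rT) = (129.2934 − 140.55) × 0.911991 = -10.2659
Value = -¥10.27

-¥10.27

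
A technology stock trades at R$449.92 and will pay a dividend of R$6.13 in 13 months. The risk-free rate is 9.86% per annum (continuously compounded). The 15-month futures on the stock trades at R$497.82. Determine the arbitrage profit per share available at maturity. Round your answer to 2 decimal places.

R$4.88 per share

PV(dividends) I = 6.13·e^(−0.0986·13/12) = 5.5090
Fair futures F* = (S − I)·e^(rT) = (449.92 − 5.5090)·e^0.123250 = 444.4110 × 1.131167 = 502.7031
Market R$497.82 < fair 502.7031: forward underpriced → reverse cash-and-carry (short the stock, invest proceeds at r, pay the dividends, go long the forward).
Profit at T = |F_mkt − F*| = |497.82 − 502.7031| = R$4.88 per share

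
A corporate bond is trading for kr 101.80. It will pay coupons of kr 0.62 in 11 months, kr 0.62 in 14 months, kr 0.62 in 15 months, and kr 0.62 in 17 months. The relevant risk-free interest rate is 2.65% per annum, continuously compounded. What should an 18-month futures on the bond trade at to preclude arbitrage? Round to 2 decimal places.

kr 103.43

PV(coupons) I = 0.62·e^(−0.0265·11/12) + 0.62·e^(−0.0265·14/12) + 0.62·e^(−0.0265·15/12) + 0.62·e^(−0.0265·17/12)
I = 0.6051 + 0.6011 + 0.5998 + 0.5972 = 2.4032
F = (S − I)·e^(rT) = (101.80 − 2.4032) · e^(0.0265·18/12)
= 99.3968 · e^0.039750 = 99.3968 × 1.040551 = kr 103.43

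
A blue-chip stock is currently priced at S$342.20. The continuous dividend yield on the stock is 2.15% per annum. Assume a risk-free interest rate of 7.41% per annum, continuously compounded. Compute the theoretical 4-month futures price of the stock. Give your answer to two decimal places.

F = S·e^((r − q)T) = 342.20 · e^((0.0741 − 0.0215) × 4/12)
= 342.20 · e^0.017533 = 342.20 × 1.017688
F = S$348.25

S$348.25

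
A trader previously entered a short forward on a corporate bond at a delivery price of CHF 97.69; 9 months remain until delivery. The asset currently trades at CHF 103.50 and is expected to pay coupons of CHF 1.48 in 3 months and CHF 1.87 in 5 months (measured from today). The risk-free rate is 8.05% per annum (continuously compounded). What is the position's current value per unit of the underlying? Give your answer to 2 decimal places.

-CHF 8.27

PV(remaining coupons) I = 1.48·e^(−0.0805·3/12) + 1.87·e^(−0.0805·5/12) = 3.2588
Current forward F = (S − I)·e^(rT) = (103.50 − 3.2588)·e^(0.0805·9/12) = 100.2412 × 1.062235 = 106.4797
Value (long) = (F − K)·e^(−rT) = (106.4797 − 97.69) × 0.941411 = 8.2747
Short position value = −(long value) = -CHF 8.27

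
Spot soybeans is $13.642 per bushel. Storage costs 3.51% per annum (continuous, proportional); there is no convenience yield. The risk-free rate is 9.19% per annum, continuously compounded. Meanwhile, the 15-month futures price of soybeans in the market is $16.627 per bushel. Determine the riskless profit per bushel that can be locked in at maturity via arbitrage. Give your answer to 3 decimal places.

$0.638 per bushel

Fair futures: F* = S·e^(carry·T), with carry = (r + u) = 0.0919 + 0.0351 = 0.1270
F* = 13.642 · e^(0.1270 × 15/12) = 13.642 · e^0.158750 = 13.642 × 1.172045 = $15.9890
Market $16.627 > fair $15.9890: forward overpriced → cash-and-carry (buy spot, short the forward).
At maturity, profit = |F_mkt − F*| = |16.627 − 15.9890| = $0.638 per bushel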